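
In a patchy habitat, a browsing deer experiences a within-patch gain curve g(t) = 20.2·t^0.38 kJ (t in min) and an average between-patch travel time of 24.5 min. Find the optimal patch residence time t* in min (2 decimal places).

Maximise g(t)/(T+t): set derivative to zero → g'(t)(T+t) = g(t).
g'(t) = 0.38·20.2·t^-0.62. Setting 0.38·20.2·t^-0.62 = 20.2·t^0.38/(24.5+t) gives 0.38(24.5+t) = t, so 0.62·t = 0.38×24.5.
t* = 0.38×24.5/0.62 = 15.02 min.

15.02 min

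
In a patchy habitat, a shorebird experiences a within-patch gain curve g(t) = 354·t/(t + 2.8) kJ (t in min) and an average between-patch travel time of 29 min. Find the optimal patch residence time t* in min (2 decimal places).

9.01 min

Optimal t* satisfies g'(t*) = g(t*)/(T + t*).
g'(t) = 354·2.8/(t + 2.8)². Setting 354·2.8/(t+2.8)² = 354t/[(t+2.8)(29+t)] gives 2.8(29+t) = t(t+2.8), so t² = 2.8×29 = 81.2.
t* = √81.2 = 9.011 min.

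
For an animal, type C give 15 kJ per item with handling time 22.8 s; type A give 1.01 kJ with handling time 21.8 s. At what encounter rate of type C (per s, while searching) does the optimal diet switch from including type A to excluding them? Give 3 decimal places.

0.003 per s

At the threshold, the rate on type C alone equals the profitability of type A: λ·15/(1 + λ·22.8) = 1.01/21.8 = 0.04633.
Rearranging, λ(15 − 0.04633×22.8) = 0.04633, so λ = 0.04633/13.94 = 0.003323 per s.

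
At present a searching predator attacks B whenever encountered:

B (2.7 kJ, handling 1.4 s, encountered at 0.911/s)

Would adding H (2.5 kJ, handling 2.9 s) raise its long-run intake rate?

Intake rate on the current diet: R = (0.911×2.7) / (1 + 0.911×1.4) = 2.46/2.275 = 1.081 kJ/s.
Profitability of H: 2.5/2.9 = 0.8621 kJ/s.
0.8621 < 1.081, so adding H would lower the average — exclude it.

No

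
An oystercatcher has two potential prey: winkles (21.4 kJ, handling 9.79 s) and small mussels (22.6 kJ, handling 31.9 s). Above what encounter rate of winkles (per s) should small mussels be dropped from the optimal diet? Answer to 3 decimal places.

Drop small mussels once their profitability E₂/h₂ falls below the rate achievable on winkles alone: E₂/h₂ = λE₁/(1 + λh₁).
Solve for λ: λE₁h₂ = E₂(1 + λh₁) → λ(E₁h₂ − E₂h₁) = E₂ → λ = E₂/(E₁h₂ − E₂h₁).
λ = 22.6/(21.4×31.9 − 22.6×9.79) = 22.6/461.4 = 0.04898 per s.

0.049 per s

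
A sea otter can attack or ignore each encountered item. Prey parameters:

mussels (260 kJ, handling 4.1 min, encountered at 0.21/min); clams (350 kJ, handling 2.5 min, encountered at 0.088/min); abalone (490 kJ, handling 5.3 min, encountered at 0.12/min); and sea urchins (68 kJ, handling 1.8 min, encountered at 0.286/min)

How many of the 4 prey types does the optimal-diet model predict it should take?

E/h in descending order: clams 140, abalone 92.5, mussels 63.4, sea urchins 37.8 kJ/min. The optimal diet is the largest prefix of this list for which every included type satisfies E_i/h_i > R on the types above it.
Rate on top 1: 25.25. abalone: 92.5 > 25.25 → include.
Rate on top 2: 48.28. mussels: 63.4 > 48.28 → include.
Rate on top 3: 53.07. sea urchins: 37.8 < 53.07 → exclude; stop.
Optimal diet: clams, abalone, mussels — 3 of 4 types.

3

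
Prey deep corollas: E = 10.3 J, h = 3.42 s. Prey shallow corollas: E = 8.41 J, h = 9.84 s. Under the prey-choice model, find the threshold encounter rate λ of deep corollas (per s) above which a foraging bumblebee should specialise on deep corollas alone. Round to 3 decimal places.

Drop shallow corollas once their profitability E₂/h₂ falls below the rate achievable on deep corollas alone: E₂/h₂ = λE₁/(1 + λh₁).
Solve for λ: λE₁h₂ = E₂(1 + λh₁) → λ(E₁h₂ − E₂h₁) = E₂ → λ = E₂/(E₁h₂ − E₂h₁).
λ = 8.41/(10.3×9.84 − 8.41×3.42) = 8.41/72.59 = 0.1159 per s.

0.116 per s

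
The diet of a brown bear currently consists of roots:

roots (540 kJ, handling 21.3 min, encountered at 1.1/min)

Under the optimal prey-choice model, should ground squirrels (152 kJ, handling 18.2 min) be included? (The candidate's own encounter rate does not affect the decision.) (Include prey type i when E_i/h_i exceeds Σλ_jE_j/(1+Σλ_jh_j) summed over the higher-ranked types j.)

On roots alone, R = ΣλE/(1+Σλh) = 594/24.43 = 24.31 kJ/min.
Profitability of ground squirrels: 152/18.2 = 8.352 kJ/min.
Since 8.352 < R, time spent handling ground squirrels is better spent searching.

No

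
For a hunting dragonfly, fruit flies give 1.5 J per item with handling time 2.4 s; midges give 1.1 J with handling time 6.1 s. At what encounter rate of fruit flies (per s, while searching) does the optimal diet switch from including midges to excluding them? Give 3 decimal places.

Drop midges once their profitability E₂/h₂ falls below the rate achievable on fruit flies alone: E₂/h₂ = λE₁/(1 + λh₁).
Solve for λ: λE₁h₂ = E₂(1 + λh₁) → λ(E₁h₂ − E₂h₁) = E₂ → λ = E₂/(E₁h₂ − E₂h₁).
λ = 1.1/(1.5×6.1 − 1.1×2.4) = 1.1/6.51 = 0.169 per s.

0.169 per s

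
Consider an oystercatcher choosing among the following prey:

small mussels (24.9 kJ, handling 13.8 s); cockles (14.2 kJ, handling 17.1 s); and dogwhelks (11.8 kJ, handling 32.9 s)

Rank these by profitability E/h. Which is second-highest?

Profitability E/h (kJ/s): small mussels = 24.9/13.8 = 1.8, cockles = 14.2/17.1 = 0.83, dogwhelks = 11.8/32.9 = 0.359.
Ranked: small mussels > cockles > dogwhelks.

cockles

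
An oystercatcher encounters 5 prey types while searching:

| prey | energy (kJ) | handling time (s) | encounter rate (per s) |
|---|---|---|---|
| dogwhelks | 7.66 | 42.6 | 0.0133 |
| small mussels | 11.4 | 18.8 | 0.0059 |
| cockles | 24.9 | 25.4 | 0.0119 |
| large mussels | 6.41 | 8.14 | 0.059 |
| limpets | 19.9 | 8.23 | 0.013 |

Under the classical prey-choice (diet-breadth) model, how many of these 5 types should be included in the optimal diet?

4

Profitabilities (E/h, kJ/s): limpets 2.42, cockles 0.98, large mussels 0.787, small mussels 0.606, dogwhelks 0.18. Add prey in this order while the next type's profitability exceeds the intake rate on those already taken.
Rate on top 1: 0.2337. cockles: 0.98 > 0.2337 → include.
Rate on top 2: 0.3938. large mussels: 0.787 > 0.3938 → include.
Rate on top 3: 0.4939. small mussels: 0.606 > 0.4939 → include.
Rate on top 4: 0.5001. dogwhelks: 0.18 < 0.5001 → exclude; stop.
Optimal diet: limpets, cockles, large mussels, small mussels — 4 of 5 types.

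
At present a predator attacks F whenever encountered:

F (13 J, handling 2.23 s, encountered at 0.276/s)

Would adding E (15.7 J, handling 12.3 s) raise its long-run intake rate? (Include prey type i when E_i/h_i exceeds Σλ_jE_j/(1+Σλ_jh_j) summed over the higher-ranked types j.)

Current rate: (0.276×13)/(1 + 0.276×2.23) = 2.221 J/s.
Profitability of E: 15.7/12.3 = 1.276 J/s.
1.276 < 2.221, so adding E would lower the average — exclude it.

No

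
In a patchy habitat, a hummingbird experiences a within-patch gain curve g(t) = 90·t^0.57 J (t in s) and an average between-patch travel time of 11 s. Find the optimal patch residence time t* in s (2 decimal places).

By the marginal value theorem, leave when the instantaneous gain rate g'(t) equals the habitat-wide average g(t)/(T + t).
g'(t) = 0.57·90·t^-0.43. Setting 0.57·90·t^-0.43 = 90·t^0.57/(11+t) gives 0.57(11+t) = t, so 0.43·t = 0.57×11.
t* = 0.57×11/0.43 = 14.58 s.

14.58 s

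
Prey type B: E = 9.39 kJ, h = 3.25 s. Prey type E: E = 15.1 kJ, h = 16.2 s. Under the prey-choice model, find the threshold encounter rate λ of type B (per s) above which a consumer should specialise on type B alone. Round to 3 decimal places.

0.147 per s

The zero-one rule: include type E iff E₂/h₂ > λE₁/(1+λh₁). Equality gives the switch point.
λE₁h₂ = E₂ + λE₂h₁ ⇒ λ = E₂/(E₁h₂ − E₂h₁) = 15.1/(152.1 − 49.07) = 0.1465 per s.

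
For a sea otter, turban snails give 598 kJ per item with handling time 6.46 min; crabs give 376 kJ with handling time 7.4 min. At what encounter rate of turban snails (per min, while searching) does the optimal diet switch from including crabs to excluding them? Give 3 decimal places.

At the threshold, the rate on turban snails alone equals the profitability of crabs: λ·598/(1 + λ·6.46) = 376/7.4 = 50.81.
Rearranging, λ(598 − 50.81×6.46) = 50.81, so λ = 50.81/269.8 = 0.1884 per min.

0.188 per min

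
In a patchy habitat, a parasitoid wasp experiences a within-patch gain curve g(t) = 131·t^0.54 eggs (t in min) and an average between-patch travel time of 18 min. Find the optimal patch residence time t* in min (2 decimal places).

21.13 min

Maximise g(t)/(T+t): set derivative to zero → g'(t)(T+t) = g(t).
g'(t) = 0.54·131·t^-0.46. Setting 0.54·131·t^-0.46 = 131·t^0.54/(18+t) gives 0.54(18+t) = t, so 0.46·t = 0.54×18.
t* = 0.54×18/0.46 = 21.13 min.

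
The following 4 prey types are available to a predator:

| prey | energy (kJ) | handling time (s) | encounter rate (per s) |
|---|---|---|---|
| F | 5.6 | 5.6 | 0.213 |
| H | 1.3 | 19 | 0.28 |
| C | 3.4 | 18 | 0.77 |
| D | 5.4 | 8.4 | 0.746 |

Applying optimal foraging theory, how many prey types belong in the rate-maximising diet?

2

Rank by E/h (kJ/s): F 1, D 0.643, C 0.189, H 0.0684. Include each in turn until the next type's E/h falls below the running intake rate.
Rate on top 1: 0.544. D: 0.643 > 0.544 → include.
Rate on top 2: 0.6172. C: 0.189 < 0.6172 → exclude; stop.
Optimal diet: F, D — 2 of 4 types.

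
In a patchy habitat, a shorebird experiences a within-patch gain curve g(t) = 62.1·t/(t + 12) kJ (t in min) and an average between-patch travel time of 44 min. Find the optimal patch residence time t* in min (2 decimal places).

22.98 min

Maximise g(t)/(T+t): set derivative to zero → g'(t)(T+t) = g(t).
g'(t) = 62.1·12/(t + 12)². Setting 62.1·12/(t+12)² = 62.1t/[(t+12)(44+t)] gives 12(44+t) = t(t+12), so t² = 12×44 = 528.
t* = √528 = 22.98 min.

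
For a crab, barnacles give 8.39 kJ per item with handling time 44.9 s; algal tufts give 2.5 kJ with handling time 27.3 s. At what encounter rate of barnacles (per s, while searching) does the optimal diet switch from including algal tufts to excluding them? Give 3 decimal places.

0.021 per s

Drop algal tufts once their profitability E₂/h₂ falls below the rate achievable on barnacles alone: E₂/h₂ = λE₁/(1 + λh₁).
Solve for λ: λE₁h₂ = E₂(1 + λh₁) → λ(E₁h₂ − E₂h₁) = E₂ → λ = E₂/(E₁h₂ − E₂h₁).
λ = 2.5/(8.39×27.3 − 2.5×44.9) = 2.5/116.8 = 0.0214 per s.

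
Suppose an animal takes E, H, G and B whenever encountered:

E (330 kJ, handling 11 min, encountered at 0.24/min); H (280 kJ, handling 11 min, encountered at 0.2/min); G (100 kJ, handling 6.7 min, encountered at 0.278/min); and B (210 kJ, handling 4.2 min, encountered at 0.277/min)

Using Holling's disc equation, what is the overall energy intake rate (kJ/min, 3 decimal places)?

24.946 kJ/min

Energy encountered per unit search time: 0.24×330 + 0.2×280 + 0.278×100 + 0.277×210 = 221.2 kJ/min.
Handling time per unit search time: 0.24×11 + 0.2×11 + 0.278×6.7 + 0.277×4.2 = 7.866.
Rate = 221.2/(1 + 7.866) = 24.95 kJ/min.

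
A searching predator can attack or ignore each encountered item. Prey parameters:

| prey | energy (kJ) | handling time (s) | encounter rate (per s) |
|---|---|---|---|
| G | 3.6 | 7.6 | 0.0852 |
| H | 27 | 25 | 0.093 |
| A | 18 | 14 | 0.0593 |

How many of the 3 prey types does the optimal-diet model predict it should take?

2

Rank by E/h (kJ/s): A 1.29, H 1.08, G 0.474. Include each in turn until the next type's E/h falls below the running intake rate.
Rate on top 1: 0.5832. H: 1.08 > 0.5832 → include.
Rate on top 2: 0.8612. G: 0.474 < 0.8612 → exclude; stop.
Optimal diet: A, H — 2 of 3 types.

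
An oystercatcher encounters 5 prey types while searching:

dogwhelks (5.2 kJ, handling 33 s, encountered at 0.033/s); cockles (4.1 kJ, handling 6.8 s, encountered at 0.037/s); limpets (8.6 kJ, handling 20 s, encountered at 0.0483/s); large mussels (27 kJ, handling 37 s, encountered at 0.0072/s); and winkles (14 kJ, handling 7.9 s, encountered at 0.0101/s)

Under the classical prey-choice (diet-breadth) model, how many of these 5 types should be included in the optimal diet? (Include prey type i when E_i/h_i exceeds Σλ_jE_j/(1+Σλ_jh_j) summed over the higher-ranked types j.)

E/h in descending order: winkles 1.77, large mussels 0.73, cockles 0.603, limpets 0.43, dogwhelks 0.158 kJ/s. The optimal diet is the largest prefix of this list for which every included type satisfies E_i/h_i > R on the types above it.
Rate on top 1: 0.131. large mussels: 0.73 > 0.131 → include.
Rate on top 2: 0.2494. cockles: 0.603 > 0.2494 → include.
Rate on top 3: 0.3051. limpets: 0.43 > 0.3051 → include.
Rate on top 4: 0.3522. dogwhelks: 0.158 < 0.3522 → exclude; stop.
Optimal diet: winkles, large mussels, cockles, limpets — 4 of 5 types.

4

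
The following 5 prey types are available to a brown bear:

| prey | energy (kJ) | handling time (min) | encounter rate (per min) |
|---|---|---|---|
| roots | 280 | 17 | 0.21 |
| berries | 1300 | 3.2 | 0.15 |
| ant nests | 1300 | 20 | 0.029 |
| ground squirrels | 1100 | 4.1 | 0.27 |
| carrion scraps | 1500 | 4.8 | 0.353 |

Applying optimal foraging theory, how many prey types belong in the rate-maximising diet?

3

Profitabilities (E/h, kJ/min): berries 406, carrion scraps 312, ground squirrels 268, ant nests 65, roots 16.5. Add prey in this order while the next type's profitability exceeds the intake rate on those already taken.
Rate on top 1: 131.8. carrion scraps: 312 > 131.8 → include.
Rate on top 2: 228.2. ground squirrels: 268 > 228.2 → include.
Rate on top 3: 238.6. ant nests: 65 < 238.6 → exclude; stop.
Optimal diet: berries, carrion scraps, ground squirrels — 3 of 5 types.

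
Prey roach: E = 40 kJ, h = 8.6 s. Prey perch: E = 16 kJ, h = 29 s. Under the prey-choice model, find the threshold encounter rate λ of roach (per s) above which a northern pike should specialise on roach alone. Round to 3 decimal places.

Drop perch once their profitability E₂/h₂ falls below the rate achievable on roach alone: E₂/h₂ = λE₁/(1 + λh₁).
Solve for λ: λE₁h₂ = E₂(1 + λh₁) → λ(E₁h₂ − E₂h₁) = E₂ → λ = E₂/(E₁h₂ − E₂h₁).
λ = 16/(40×29 − 16×8.6) = 16/1022 = 0.01565 per s.

0.016 per s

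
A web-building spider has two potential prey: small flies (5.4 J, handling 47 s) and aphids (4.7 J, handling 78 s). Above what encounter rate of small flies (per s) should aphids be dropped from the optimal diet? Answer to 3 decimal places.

0.023 per s

Drop aphids once their profitability E₂/h₂ falls below the rate achievable on small flies alone: E₂/h₂ = λE₁/(1 + λh₁).
Solve for λ: λE₁h₂ = E₂(1 + λh₁) → λ(E₁h₂ − E₂h₁) = E₂ → λ = E₂/(E₁h₂ − E₂h₁).
λ = 4.7/(5.4×78 − 4.7×47) = 4.7/200.3 = 0.02346 per s.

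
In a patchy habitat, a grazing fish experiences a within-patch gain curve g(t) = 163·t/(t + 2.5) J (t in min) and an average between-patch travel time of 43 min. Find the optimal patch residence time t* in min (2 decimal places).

Maximise g(t)/(T+t): set derivative to zero → g'(t)(T+t) = g(t).
g'(t) = 163·2.5/(t + 2.5)². Setting 163·2.5/(t+2.5)² = 163t/[(t+2.5)(43+t)] gives 2.5(43+t) = t(t+2.5), so t² = 2.5×43 = 107.5.
t* = √107.5 = 10.37 min.

10.37 min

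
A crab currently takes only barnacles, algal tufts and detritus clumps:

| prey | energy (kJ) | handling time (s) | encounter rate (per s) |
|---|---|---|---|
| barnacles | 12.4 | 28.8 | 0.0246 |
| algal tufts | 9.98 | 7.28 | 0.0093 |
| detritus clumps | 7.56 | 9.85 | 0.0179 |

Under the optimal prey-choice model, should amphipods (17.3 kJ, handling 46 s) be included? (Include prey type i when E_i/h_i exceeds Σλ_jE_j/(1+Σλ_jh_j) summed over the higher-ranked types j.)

Yes

On barnacles, algal tufts and detritus clumps alone, R = ΣλE/(1+Σλh) = 0.5332/1.952 = 0.2731 kJ/s.
Profitability of amphipods: 17.3/46 = 0.3761 kJ/s.
0.3761 > 0.2731, so adding amphipods raises the average — include it.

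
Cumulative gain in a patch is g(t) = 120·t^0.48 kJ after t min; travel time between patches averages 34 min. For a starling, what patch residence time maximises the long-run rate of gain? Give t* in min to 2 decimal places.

By the marginal value theorem, leave when the instantaneous gain rate g'(t) equals the habitat-wide average g(t)/(T + t).
g'(t) = 0.48·120·t^-0.52. Setting 0.48·120·t^-0.52 = 120·t^0.48/(34+t) gives 0.48(34+t) = t, so 0.52·t = 0.48×34.
t* = 0.48×34/0.52 = 31.38 min.

31.38 min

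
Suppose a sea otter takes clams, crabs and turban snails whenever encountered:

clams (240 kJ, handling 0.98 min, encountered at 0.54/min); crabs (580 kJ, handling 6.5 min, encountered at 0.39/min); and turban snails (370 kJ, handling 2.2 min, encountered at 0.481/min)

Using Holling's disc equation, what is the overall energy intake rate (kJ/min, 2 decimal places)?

R = (0.54×240 + 0.39×580 + 0.481×370) / (1 + 0.54×0.98 + 0.39×6.5 + 0.481×2.2) = 533.8/5.122 = 104.2 kJ/min.

104.20 kJ/min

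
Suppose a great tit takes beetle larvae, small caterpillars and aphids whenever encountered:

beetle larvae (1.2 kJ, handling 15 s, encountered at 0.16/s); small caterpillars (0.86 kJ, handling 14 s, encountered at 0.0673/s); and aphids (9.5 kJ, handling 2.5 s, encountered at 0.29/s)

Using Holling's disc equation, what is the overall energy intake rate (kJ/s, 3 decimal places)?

0.593 kJ/s

R = Σλ_iE_i / (1 + Σλ_ih_i)
Numerator: 0.16×1.2 + 0.0673×0.86 + 0.29×9.5 = 3.005
Denominator: 1 + 0.16×15 + 0.0673×14 + 0.29×2.5 = 5.067
R = 3.005/5.067 = 0.593 kJ/s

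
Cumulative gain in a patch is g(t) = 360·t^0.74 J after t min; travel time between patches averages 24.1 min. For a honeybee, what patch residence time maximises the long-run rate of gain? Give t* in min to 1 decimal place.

Maximise g(t)/(T+t): set derivative to zero → g'(t)(T+t) = g(t).
g'(t) = 0.74·360·t^-0.26. Setting 0.74·360·t^-0.26 = 360·t^0.74/(24.1+t) gives 0.74(24.1+t) = t, so 0.26·t = 0.74×24.1.
t* = 0.74×24.1/0.26 = 68.59 min.

68.6 min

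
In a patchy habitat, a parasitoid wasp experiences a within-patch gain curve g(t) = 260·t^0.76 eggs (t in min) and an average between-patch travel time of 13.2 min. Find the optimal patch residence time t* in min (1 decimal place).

By the marginal value theorem, leave when the instantaneous gain rate g'(t) equals the habitat-wide average g(t)/(T + t).
g'(t) = 0.76·260·t^-0.24. Setting 0.76·260·t^-0.24 = 260·t^0.76/(13.2+t) gives 0.76(13.2+t) = t, so 0.24·t = 0.76×13.2.
t* = 0.76×13.2/0.24 = 41.8 min.

41.8 min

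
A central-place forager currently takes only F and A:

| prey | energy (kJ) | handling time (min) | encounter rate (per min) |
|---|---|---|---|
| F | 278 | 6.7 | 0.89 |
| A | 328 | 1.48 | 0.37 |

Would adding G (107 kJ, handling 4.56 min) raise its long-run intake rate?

No

Current rate: (0.89×278 + 0.37×328)/(1 + 0.89×6.7 + 0.37×1.48) = 49.1 kJ/min.
Profitability of G: 107/4.56 = 23.46 kJ/min.
Since 23.46 < R, time spent handling G is better spent searching.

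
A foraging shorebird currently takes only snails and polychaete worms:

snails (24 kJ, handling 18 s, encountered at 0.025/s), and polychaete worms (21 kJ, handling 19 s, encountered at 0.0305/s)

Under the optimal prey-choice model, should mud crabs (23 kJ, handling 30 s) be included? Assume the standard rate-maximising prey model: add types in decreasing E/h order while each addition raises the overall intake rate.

Yes

Intake rate on the current diet: R = (0.025×24 + 0.0305×21) / (1 + 0.025×18 + 0.0305×19) = 1.24/2.03 = 0.6112 kJ/s.
Profitability of mud crabs: 23/30 = 0.7667 kJ/s.
Since 0.7667 > R, including mud crabs increases the long-run rate.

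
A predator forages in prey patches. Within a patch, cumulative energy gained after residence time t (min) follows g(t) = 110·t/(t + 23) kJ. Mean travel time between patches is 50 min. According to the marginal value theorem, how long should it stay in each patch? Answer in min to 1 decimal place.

33.9 min

By the marginal value theorem, leave when the instantaneous gain rate g'(t) equals the habitat-wide average g(t)/(T + t).
g'(t) = 110·23/(t + 23)². Setting 110·23/(t+23)² = 110t/[(t+23)(50+t)] gives 23(50+t) = t(t+23), so t² = 23×50 = 1150.
t* = √1150 = 33.91 min.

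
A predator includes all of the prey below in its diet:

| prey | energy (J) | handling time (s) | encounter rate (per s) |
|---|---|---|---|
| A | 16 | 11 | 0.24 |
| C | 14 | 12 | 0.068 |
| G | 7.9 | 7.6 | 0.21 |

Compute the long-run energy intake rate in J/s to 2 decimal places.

Energy encountered per unit search time: 0.24×16 + 0.068×14 + 0.21×7.9 = 6.451 J/s.
Handling time per unit search time: 0.24×11 + 0.068×12 + 0.21×7.6 = 5.052.
Rate = 6.451/(1 + 5.052) = 1.066 J/s.

1.07 J/s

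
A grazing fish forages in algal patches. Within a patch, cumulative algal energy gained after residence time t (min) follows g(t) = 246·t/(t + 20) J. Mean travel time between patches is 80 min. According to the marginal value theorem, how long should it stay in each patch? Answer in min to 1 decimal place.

By the marginal value theorem, leave when the instantaneous gain rate g'(t) equals the habitat-wide average g(t)/(T + t).
g'(t) = 246·20/(t + 20)². Setting 246·20/(t+20)² = 246t/[(t+20)(80+t)] gives 20(80+t) = t(t+20), so t² = 20×80 = 1600.
t* = √1600 = 40 min.

40.0 min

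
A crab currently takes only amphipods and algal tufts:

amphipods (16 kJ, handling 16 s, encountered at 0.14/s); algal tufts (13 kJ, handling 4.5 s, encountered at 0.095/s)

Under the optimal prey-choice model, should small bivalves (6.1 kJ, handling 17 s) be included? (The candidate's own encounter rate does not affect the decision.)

Intake rate on the current diet: R = (0.14×16 + 0.095×13) / (1 + 0.14×16 + 0.095×4.5) = 3.475/3.668 = 0.9475 kJ/s.
Profitability of small bivalves: 6.1/17 = 0.3588 kJ/s.
0.3588 < 0.9475, so adding small bivalves would lower the average — exclude it.

No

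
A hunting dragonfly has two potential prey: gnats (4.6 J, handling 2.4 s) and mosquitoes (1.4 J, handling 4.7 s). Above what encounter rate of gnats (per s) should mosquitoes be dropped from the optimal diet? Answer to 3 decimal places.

0.077 per s

At the threshold, the rate on gnats alone equals the profitability of mosquitoes: λ·4.6/(1 + λ·2.4) = 1.4/4.7 = 0.2979.
Rearranging, λ(4.6 − 0.2979×2.4) = 0.2979, so λ = 0.2979/3.885 = 0.07667 per s.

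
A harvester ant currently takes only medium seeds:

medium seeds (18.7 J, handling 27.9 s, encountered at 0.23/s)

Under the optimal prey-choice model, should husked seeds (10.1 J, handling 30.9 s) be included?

No

Intake rate on the current diet: R = (0.23×18.7) / (1 + 0.23×27.9) = 4.301/7.417 = 0.5799 J/s.
Profitability of husked seeds: 10.1/30.9 = 0.3269 J/s.
0.3269 < 0.5799, so adding husked seeds would lower the average — exclude it.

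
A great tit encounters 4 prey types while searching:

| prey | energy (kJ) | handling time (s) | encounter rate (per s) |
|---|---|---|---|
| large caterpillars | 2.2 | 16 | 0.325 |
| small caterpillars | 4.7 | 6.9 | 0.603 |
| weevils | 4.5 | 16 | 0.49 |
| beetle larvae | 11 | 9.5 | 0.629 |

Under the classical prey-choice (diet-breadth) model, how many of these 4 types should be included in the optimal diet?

1

Profitabilities (E/h, kJ/s): beetle larvae 1.16, small caterpillars 0.681, weevils 0.281, large caterpillars 0.138. Add prey in this order while the next type's profitability exceeds the intake rate on those already taken.
Rate on top 1: 0.9919. small caterpillars: 0.681 < 0.9919 → exclude; stop.
Optimal diet: beetle larvae — 1 of 4 types.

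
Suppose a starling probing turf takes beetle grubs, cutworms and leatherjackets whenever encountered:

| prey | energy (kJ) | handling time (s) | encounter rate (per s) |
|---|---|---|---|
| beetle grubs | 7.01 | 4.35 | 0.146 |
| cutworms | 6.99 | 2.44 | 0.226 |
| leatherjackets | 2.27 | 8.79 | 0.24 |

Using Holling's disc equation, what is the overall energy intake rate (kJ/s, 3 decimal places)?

0.733 kJ/s

R = (0.146×7.01 + 0.226×6.99 + 0.24×2.27) / (1 + 0.146×4.35 + 0.226×2.44 + 0.24×8.79) = 3.148/4.296 = 0.7328 kJ/s.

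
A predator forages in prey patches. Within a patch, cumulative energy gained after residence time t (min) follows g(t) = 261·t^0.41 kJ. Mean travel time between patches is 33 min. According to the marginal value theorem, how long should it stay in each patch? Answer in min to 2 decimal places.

22.93 min

By the marginal value theorem, leave when the instantaneous gain rate g'(t) equals the habitat-wide average g(t)/(T + t).
g'(t) = 0.41·261·t^-0.59. Setting 0.41·261·t^-0.59 = 261·t^0.41/(33+t) gives 0.41(33+t) = t, so 0.59·t = 0.41×33.
t* = 0.41×33/0.59 = 22.93 min.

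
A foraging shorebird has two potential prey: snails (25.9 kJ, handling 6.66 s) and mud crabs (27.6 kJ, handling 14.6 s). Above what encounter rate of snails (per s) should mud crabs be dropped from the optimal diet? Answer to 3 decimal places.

0.142 per s

Drop mud crabs once their profitability E₂/h₂ falls below the rate achievable on snails alone: E₂/h₂ = λE₁/(1 + λh₁).
Solve for λ: λE₁h₂ = E₂(1 + λh₁) → λ(E₁h₂ − E₂h₁) = E₂ → λ = E₂/(E₁h₂ − E₂h₁).
λ = 27.6/(25.9×14.6 − 27.6×6.66) = 27.6/194.3 = 0.142 per s.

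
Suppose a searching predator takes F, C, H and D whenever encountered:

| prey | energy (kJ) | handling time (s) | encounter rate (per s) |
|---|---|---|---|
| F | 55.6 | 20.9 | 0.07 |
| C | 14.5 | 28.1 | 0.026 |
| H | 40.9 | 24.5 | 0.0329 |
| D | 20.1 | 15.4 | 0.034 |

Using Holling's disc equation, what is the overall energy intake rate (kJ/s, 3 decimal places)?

Energy encountered per unit search time: 0.07×55.6 + 0.026×14.5 + 0.0329×40.9 + 0.034×20.1 = 6.298 kJ/s.
Handling time per unit search time: 0.07×20.9 + 0.026×28.1 + 0.0329×24.5 + 0.034×15.4 = 3.523.
Rate = 6.298/(1 + 3.523) = 1.392 kJ/s.

1.392 kJ/s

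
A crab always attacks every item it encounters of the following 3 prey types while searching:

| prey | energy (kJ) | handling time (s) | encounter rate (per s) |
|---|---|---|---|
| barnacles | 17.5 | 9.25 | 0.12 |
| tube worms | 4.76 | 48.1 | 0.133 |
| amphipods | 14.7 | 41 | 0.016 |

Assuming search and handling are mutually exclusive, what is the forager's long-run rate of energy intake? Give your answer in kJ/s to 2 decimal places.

0.32 kJ/s

R = Σλ_iE_i / (1 + Σλ_ih_i)
Numerator: 0.12×17.5 + 0.133×4.76 + 0.016×14.7 = 2.968
Denominator: 1 + 0.12×9.25 + 0.133×48.1 + 0.016×41 = 9.163
R = 2.968/9.163 = 0.3239 kJ/s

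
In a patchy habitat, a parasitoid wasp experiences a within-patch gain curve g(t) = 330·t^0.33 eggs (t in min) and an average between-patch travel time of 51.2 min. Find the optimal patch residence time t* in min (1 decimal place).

25.2 min

Optimal t* satisfies g'(t*) = g(t*)/(T + t*).
g'(t) = 0.33·330·t^-0.67. Setting 0.33·330·t^-0.67 = 330·t^0.33/(51.2+t) gives 0.33(51.2+t) = t, so 0.67·t = 0.33×51.2.
t* = 0.33×51.2/0.67 = 25.22 min.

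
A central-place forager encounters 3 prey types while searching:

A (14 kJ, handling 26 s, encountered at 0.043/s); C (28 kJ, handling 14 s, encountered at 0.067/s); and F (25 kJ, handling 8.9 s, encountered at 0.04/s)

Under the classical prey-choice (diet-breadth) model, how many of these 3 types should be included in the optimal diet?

Rank by E/h (kJ/s): F 2.81, C 2, A 0.538. Include each in turn until the next type's E/h falls below the running intake rate.
Rate on top 1: 0.7375. C: 2 > 0.7375 → include.
Rate on top 2: 1.254. A: 0.538 < 1.254 → exclude; stop.
Optimal diet: F, C — 2 of 3 types.

2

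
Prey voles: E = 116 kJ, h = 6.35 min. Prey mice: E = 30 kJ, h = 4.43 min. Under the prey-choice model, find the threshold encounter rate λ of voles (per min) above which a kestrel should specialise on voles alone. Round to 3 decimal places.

0.093 per min

The zero-one rule: include mice iff E₂/h₂ > λE₁/(1+λh₁). Equality gives the switch point.
λE₁h₂ = E₂ + λE₂h₁ ⇒ λ = E₂/(E₁h₂ − E₂h₁) = 30/(513.9 − 190.5) = 0.09277 per min.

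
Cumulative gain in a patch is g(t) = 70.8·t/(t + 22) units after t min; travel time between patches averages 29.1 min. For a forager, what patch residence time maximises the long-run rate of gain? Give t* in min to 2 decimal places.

25.30 min

Optimal t* satisfies g'(t*) = g(t*)/(T + t*).
g'(t) = 70.8·22/(t + 22)². Setting 70.8·22/(t+22)² = 70.8t/[(t+22)(29.1+t)] gives 22(29.1+t) = t(t+22), so t² = 22×29.1 = 640.2.
t* = √640.2 = 25.3 min.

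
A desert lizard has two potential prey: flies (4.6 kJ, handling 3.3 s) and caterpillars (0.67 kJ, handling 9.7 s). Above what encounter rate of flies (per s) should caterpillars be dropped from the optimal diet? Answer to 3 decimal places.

0.016 per s

The zero-one rule: include caterpillars iff E₂/h₂ > λE₁/(1+λh₁). Equality gives the switch point.
λE₁h₂ = E₂ + λE₂h₁ ⇒ λ = E₂/(E₁h₂ − E₂h₁) = 0.67/(44.62 − 2.211) = 0.0158 per s.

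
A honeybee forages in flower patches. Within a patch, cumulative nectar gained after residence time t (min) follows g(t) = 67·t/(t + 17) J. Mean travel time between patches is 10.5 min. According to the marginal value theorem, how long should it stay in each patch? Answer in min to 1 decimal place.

Optimal t* satisfies g'(t*) = g(t*)/(T + t*).
g'(t) = 67·17/(t + 17)². Setting 67·17/(t+17)² = 67t/[(t+17)(10.5+t)] gives 17(10.5+t) = t(t+17), so t² = 17×10.5 = 178.5.
t* = √178.5 = 13.36 min.

13.4 min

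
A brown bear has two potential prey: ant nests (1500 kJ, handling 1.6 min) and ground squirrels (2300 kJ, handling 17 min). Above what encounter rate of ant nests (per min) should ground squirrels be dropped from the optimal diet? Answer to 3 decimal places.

0.105 per min

At the threshold, the rate on ant nests alone equals the profitability of ground squirrels: λ·1500/(1 + λ·1.6) = 2300/17 = 135.3.
Rearranging, λ(1500 − 135.3×1.6) = 135.3, so λ = 135.3/1284 = 0.1054 per min.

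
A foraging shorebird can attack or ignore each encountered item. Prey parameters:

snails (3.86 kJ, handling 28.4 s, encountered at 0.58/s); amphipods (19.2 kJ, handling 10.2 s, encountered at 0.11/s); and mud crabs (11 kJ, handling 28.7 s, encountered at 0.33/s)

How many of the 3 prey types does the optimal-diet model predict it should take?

1

E/h in descending order: amphipods 1.88, mud crabs 0.383, snails 0.136 kJ/s. The optimal diet is the largest prefix of this list for which every included type satisfies E_i/h_i > R on the types above it.
Rate on top 1: 0.9953. mud crabs: 0.383 < 0.9953 → exclude; stop.
Optimal diet: amphipods — 1 of 3 types.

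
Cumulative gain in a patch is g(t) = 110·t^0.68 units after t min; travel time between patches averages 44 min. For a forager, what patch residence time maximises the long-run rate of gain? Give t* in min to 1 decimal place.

93.5 min

By the marginal value theorem, leave when the instantaneous gain rate g'(t) equals the habitat-wide average g(t)/(T + t).
g'(t) = 0.68·110·t^-0.32. Setting 0.68·110·t^-0.32 = 110·t^0.68/(44+t) gives 0.68(44+t) = t, so 0.32·t = 0.68×44.
t* = 0.68×44/0.32 = 93.5 min.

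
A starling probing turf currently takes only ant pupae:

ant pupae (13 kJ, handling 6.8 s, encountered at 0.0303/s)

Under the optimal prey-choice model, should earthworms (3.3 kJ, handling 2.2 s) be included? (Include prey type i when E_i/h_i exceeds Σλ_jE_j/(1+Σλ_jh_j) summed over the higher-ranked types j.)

On ant pupae alone, R = ΣλE/(1+Σλh) = 0.3939/1.206 = 0.3266 kJ/s.
Profitability of earthworms: 3.3/2.2 = 1.5 kJ/s.
Since 1.5 > R, including earthworms increases the long-run rate.

Yes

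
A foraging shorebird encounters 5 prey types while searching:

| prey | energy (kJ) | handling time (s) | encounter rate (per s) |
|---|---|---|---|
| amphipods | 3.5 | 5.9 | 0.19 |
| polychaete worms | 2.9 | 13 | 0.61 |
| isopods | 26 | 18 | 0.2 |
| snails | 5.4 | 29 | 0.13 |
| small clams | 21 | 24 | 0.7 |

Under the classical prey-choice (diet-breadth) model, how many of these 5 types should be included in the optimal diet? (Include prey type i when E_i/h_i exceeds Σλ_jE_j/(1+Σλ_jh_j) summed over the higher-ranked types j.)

E/h in descending order: isopods 1.44, small clams 0.875, amphipods 0.593, polychaete worms 0.223, snails 0.186 kJ/s. The optimal diet is the largest prefix of this list for which every included type satisfies E_i/h_i > R on the types above it.
Rate on top 1: 1.13. small clams: 0.875 < 1.13 → exclude; stop.
Optimal diet: isopods — 1 of 5 types.

1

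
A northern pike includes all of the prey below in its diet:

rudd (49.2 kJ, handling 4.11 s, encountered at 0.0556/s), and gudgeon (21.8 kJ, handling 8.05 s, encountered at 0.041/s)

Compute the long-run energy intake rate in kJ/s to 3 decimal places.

R = Σλ_iE_i / (1 + Σλ_ih_i)
Numerator: 0.0556×49.2 + 0.041×21.8 = 3.629
Denominator: 1 + 0.0556×4.11 + 0.041×8.05 = 1.559
R = 3.629/1.559 = 2.329 kJ/s

2.329 kJ/s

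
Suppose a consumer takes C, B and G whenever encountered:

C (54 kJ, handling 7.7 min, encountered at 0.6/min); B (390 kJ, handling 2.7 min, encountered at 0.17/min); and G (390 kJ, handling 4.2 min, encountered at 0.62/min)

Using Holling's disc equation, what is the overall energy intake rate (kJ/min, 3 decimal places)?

Energy encountered per unit search time: 0.6×54 + 0.17×390 + 0.62×390 = 340.5 kJ/min.
Handling time per unit search time: 0.6×7.7 + 0.17×2.7 + 0.62×4.2 = 7.683.
Rate = 340.5/(1 + 7.683) = 39.21 kJ/min.

39.215 kJ/min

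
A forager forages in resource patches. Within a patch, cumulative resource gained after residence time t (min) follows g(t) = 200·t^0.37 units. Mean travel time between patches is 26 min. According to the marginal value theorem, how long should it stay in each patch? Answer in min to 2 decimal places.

By the marginal value theorem, leave when the instantaneous gain rate g'(t) equals the habitat-wide average g(t)/(T + t).
g'(t) = 0.37·200·t^-0.63. Setting 0.37·200·t^-0.63 = 200·t^0.37/(26+t) gives 0.37(26+t) = t, so 0.63·t = 0.37×26.
t* = 0.37×26/0.63 = 15.27 min.

15.27 min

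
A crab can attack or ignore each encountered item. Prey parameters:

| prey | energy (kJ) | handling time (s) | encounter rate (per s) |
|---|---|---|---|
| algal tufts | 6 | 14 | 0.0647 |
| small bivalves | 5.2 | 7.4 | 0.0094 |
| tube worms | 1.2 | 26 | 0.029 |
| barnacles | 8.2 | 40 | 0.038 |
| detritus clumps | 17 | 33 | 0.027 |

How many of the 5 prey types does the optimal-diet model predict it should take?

Rank by E/h (kJ/s): small bivalves 0.703, detritus clumps 0.515, algal tufts 0.429, barnacles 0.205, tube worms 0.0462. Include each in turn until the next type's E/h falls below the running intake rate.
Rate on top 1: 0.0457. detritus clumps: 0.515 > 0.0457 → include.
Rate on top 2: 0.259. algal tufts: 0.429 > 0.259 → include.
Rate on top 3: 0.3126. barnacles: 0.205 < 0.3126 → exclude; stop.
Optimal diet: small bivalves, detritus clumps, algal tufts — 3 of 5 types.

3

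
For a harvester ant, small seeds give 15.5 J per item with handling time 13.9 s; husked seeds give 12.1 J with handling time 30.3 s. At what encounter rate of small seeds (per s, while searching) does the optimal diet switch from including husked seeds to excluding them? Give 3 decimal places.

0.040 per s

Drop husked seeds once their profitability E₂/h₂ falls below the rate achievable on small seeds alone: E₂/h₂ = λE₁/(1 + λh₁).
Solve for λ: λE₁h₂ = E₂(1 + λh₁) → λ(E₁h₂ − E₂h₁) = E₂ → λ = E₂/(E₁h₂ − E₂h₁).
λ = 12.1/(15.5×30.3 − 12.1×13.9) = 12.1/301.5 = 0.04014 per s.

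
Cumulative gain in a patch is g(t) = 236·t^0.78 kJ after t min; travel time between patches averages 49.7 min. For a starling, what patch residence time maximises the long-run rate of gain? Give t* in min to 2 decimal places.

176.21 min

Maximise g(t)/(T+t): set derivative to zero → g'(t)(T+t) = g(t).
g'(t) = 0.78·236·t^-0.22. Setting 0.78·236·t^-0.22 = 236·t^0.78/(49.7+t) gives 0.78(49.7+t) = t, so 0.22·t = 0.78×49.7.
t* = 0.78×49.7/0.22 = 176.2 min.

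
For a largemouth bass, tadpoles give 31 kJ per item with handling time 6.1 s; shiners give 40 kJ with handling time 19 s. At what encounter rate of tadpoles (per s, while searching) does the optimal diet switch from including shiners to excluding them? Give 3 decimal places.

0.116 per s

Drop shiners once their profitability E₂/h₂ falls below the rate achievable on tadpoles alone: E₂/h₂ = λE₁/(1 + λh₁).
Solve for λ: λE₁h₂ = E₂(1 + λh₁) → λ(E₁h₂ − E₂h₁) = E₂ → λ = E₂/(E₁h₂ − E₂h₁).
λ = 40/(31×19 − 40×6.1) = 40/345 = 0.1159 per s.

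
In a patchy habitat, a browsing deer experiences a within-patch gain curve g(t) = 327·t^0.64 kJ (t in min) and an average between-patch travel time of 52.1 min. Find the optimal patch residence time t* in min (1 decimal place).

92.6 min

Optimal t* satisfies g'(t*) = g(t*)/(T + t*).
g'(t) = 0.64·327·t^-0.36. Setting 0.64·327·t^-0.36 = 327·t^0.64/(52.1+t) gives 0.64(52.1+t) = t, so 0.36·t = 0.64×52.1.
t* = 0.64×52.1/0.36 = 92.62 min.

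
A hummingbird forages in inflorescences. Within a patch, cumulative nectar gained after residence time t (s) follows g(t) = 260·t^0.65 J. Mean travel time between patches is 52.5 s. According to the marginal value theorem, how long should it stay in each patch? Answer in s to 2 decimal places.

97.50 s

Maximise g(t)/(T+t): set derivative to zero → g'(t)(T+t) = g(t).
g'(t) = 0.65·260·t^-0.35. Setting 0.65·260·t^-0.35 = 260·t^0.65/(52.5+t) gives 0.65(52.5+t) = t, so 0.35·t = 0.65×52.5.
t* = 0.65×52.5/0.35 = 97.5 s.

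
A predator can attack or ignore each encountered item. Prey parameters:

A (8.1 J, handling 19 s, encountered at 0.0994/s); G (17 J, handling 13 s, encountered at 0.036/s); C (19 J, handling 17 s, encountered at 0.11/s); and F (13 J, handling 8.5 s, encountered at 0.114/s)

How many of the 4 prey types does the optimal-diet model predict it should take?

3

E/h in descending order: F 1.53, G 1.31, C 1.12, A 0.426 J/s. The optimal diet is the largest prefix of this list for which every included type satisfies E_i/h_i > R on the types above it.
Rate on top 1: 0.7527. G: 1.31 > 0.7527 → include.
Rate on top 2: 0.8593. C: 1.12 > 0.8593 → include.
Rate on top 3: 0.9714. A: 0.426 < 0.9714 → exclude; stop.
Optimal diet: F, G, C — 3 of 4 types.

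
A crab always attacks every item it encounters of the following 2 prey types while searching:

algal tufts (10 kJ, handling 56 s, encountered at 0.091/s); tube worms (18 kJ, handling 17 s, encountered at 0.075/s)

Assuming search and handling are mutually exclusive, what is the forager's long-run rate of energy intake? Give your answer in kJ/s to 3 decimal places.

0.307 kJ/s

Energy encountered per unit search time: 0.091×10 + 0.075×18 = 2.26 kJ/s.
Handling time per unit search time: 0.091×56 + 0.075×17 = 6.371.
Rate = 2.26/(1 + 6.371) = 0.3066 kJ/s.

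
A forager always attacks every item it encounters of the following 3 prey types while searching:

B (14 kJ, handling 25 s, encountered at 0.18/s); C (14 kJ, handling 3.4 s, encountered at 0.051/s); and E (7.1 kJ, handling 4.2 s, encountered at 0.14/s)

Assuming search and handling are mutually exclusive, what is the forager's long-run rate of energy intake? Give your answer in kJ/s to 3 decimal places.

R = (0.18×14 + 0.051×14 + 0.14×7.1) / (1 + 0.18×25 + 0.051×3.4 + 0.14×4.2) = 4.228/6.261 = 0.6752 kJ/s.

0.675 kJ/s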